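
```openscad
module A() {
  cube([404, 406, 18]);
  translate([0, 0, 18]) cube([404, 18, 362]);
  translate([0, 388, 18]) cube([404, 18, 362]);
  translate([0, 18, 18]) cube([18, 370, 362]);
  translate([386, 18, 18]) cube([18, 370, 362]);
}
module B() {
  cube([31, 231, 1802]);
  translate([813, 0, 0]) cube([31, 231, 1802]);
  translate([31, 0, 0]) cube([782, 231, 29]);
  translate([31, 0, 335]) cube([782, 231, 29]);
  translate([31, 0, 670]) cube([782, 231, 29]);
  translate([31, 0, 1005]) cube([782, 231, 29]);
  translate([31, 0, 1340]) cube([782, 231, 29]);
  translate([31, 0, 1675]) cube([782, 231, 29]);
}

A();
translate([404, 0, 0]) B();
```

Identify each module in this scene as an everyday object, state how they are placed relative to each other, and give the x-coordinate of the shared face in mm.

A is an open box. B is a bookshelf. The bookshelf is against the open box's +x side, with their −y faces flush. The x-coordinate of the shared face is 404 mm.

The open box's +x face and the bookshelf's −x face are both at x = 404 mm.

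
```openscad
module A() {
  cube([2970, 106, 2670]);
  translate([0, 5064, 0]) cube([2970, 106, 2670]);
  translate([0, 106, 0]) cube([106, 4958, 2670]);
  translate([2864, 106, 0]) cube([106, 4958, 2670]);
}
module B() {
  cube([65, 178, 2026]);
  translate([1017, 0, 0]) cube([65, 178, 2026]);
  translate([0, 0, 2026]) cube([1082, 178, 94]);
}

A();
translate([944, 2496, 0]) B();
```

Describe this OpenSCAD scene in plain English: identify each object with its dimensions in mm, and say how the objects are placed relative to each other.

A is the wall frame of a small rectangular building: four walls, each 2670 mm tall and 106 mm thick, enclosing a footprint 2970 mm (x) by 5170 mm (y) outside-to-outside, with no floor or roof. The front and back walls (the −y and +y sides) span the full width; the two side walls fit between them.

B is a rectangular door frame: two vertical jambs of 65×178 mm section, 2026 mm tall, with a clear opening 952 mm wide between their inner faces. A header 94 mm tall and 178 mm deep lies on top of the jambs and spans the full outside width.

The door frame sits inside the house frame, centred.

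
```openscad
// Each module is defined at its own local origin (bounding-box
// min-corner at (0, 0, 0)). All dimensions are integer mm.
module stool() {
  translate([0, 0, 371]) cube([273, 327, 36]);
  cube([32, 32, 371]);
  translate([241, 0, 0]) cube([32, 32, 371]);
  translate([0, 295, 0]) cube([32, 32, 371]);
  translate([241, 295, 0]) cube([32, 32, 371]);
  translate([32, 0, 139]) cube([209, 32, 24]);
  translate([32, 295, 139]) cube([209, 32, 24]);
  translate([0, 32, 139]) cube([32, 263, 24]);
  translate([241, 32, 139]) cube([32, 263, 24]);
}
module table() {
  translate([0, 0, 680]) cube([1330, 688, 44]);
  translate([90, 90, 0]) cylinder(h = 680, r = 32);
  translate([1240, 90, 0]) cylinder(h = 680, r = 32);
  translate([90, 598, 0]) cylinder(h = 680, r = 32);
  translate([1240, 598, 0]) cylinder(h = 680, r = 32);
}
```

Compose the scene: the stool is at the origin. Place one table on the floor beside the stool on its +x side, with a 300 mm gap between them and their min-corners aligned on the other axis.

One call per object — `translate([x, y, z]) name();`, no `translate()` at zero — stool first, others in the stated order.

stool();
translate([573, 0, 0]) table();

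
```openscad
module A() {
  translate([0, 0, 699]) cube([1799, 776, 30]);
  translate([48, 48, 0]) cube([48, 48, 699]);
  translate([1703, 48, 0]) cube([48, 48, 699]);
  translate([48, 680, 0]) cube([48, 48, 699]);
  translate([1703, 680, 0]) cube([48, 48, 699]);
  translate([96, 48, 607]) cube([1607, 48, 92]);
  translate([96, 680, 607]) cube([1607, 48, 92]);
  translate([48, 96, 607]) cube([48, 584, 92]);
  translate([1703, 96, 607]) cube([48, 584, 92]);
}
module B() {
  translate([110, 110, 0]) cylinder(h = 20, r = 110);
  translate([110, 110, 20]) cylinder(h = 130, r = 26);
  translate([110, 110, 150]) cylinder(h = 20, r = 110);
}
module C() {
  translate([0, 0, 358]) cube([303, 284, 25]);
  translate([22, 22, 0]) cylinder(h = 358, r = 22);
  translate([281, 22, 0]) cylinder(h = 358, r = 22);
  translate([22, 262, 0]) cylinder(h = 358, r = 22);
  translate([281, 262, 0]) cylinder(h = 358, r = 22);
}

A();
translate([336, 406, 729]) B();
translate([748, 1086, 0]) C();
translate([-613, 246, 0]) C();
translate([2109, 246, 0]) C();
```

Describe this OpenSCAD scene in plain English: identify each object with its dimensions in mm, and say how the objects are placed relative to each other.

A is a table: top 1799 mm (x) × 776 mm (y), 30 mm thick, upper face at z = 729 mm, on four 48×48 mm square legs, each inset 48 mm from the nearest pair of top edges, running from z = 0 to the bottom of the top. Four apron rails, 48 mm thick and 92 mm tall, run between adjacent legs with their top edges flush with the underside of the top and their outer faces flush with the legs' outer faces.

B is a spool: two coaxial disc flanges of radius 110 mm and thickness 20 mm, joined by a core cylinder of radius 26 mm and height 130 mm. The lower flange rests on z = 0 and the three cylinders share a vertical axis.

C is a four-legged stool. The seat is 303×284 mm, 25 mm thick, top at z = 383 mm. It stands on four round legs, each 44 mm in diameter, from z = 0 to the seat underside, each leg's axis is inset half a diameter from the nearest pair of seat edges (so the leg's bounding box is flush with the corner).

The spool is on top of the table. Three stools sit around the table at the +y, −x, +x sides.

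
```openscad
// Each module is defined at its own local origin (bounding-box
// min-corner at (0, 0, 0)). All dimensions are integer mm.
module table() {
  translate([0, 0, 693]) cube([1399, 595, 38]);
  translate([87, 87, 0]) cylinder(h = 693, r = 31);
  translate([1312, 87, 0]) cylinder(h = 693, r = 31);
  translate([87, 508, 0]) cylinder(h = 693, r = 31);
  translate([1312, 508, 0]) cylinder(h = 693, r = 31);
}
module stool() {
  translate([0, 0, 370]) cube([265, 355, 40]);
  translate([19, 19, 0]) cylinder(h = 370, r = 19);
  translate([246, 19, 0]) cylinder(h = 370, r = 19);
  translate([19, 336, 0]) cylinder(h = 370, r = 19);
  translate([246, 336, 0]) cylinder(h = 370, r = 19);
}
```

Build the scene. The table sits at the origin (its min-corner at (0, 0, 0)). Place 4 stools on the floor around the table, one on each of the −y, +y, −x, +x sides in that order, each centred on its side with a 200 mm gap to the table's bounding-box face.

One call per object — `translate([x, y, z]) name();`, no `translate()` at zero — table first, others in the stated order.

table();
translate([567, -555, 0]) stool();
translate([567, 795, 0]) stool();
translate([-465, 120, 0]) stool();
translate([1599, 120, 0]) stool();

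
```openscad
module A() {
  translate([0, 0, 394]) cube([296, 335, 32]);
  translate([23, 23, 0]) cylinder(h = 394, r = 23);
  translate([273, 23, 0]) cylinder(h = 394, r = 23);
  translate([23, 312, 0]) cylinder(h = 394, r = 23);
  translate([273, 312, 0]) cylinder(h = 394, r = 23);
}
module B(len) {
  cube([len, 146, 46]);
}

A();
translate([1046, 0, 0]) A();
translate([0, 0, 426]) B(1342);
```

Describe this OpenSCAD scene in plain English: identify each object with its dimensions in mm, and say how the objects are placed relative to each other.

A is a simple wooden stool: a rectangular seat 296 mm (x) by 335 mm (y), 32 mm thick, top face at z = 426 mm, on four round legs, each 46 mm in diameter. The legs rest on z = 0, each leg's axis is inset half a diameter from the nearest pair of seat edges (so the leg's bounding box is flush with the corner).

B is a rectangular beam 1342 mm long (x), 146 mm deep (y), 46 mm thick (z).

The beam spans the tops of two stools placed 750 mm apart, resting at z = 426 mm.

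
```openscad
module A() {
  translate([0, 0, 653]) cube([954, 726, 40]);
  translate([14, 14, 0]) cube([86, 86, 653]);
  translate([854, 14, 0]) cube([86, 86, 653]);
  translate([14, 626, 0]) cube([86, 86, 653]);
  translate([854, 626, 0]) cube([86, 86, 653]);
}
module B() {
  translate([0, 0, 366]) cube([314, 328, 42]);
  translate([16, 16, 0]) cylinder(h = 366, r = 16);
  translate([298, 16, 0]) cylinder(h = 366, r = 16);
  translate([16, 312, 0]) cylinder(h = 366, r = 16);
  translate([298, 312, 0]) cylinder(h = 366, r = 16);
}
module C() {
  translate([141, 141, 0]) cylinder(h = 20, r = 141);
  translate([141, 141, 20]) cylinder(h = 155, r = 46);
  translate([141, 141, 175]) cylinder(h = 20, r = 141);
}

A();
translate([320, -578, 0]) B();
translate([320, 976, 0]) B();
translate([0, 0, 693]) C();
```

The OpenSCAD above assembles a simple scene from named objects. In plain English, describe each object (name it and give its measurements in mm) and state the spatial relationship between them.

A is a table: top 954 mm (x) × 726 mm (y), 40 mm thick, upper face at z = 693 mm, on four 86×86 mm square legs, each inset 14 mm from the nearest pair of top edges, running from z = 0 to the bottom of the top.

B is a simple wooden stool: a rectangular seat 314 mm (x) by 328 mm (y), 42 mm thick, top face at z = 408 mm, on four round legs, each 32 mm in diameter. The legs rest on z = 0, each leg's axis is inset half a diameter from the nearest pair of seat edges (so the leg's bounding box is flush with the corner).

C is a spool: two coaxial disc flanges of radius 141 mm and thickness 20 mm, joined by a core cylinder of radius 46 mm and height 155 mm. The lower flange rests on z = 0 and the three cylinders share a vertical axis.

Two stools sit around the table at the −y, +y sides. The spool is on top of the table.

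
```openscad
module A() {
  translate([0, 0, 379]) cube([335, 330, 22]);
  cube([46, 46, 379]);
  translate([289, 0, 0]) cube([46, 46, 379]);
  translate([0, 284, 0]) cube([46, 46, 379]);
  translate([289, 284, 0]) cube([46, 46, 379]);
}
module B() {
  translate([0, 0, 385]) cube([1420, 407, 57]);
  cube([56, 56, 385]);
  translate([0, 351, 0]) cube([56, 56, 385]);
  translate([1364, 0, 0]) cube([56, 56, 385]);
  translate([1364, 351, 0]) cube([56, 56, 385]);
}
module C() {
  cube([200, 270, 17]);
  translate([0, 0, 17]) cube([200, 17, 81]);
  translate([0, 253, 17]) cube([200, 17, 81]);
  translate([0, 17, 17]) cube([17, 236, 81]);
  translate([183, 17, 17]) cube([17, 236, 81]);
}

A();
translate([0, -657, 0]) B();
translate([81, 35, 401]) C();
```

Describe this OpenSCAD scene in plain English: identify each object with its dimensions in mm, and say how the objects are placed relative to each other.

A is a four-legged stool. The seat is 335×330 mm, 22 mm thick, top at z = 401 mm. It stands on four square legs, each 46×46 mm in cross-section, from z = 0 to the seat underside, each flush with a corner of the seat.

B is a bench: a 1420×407 mm seat slab, 57 mm thick, top at z = 442 mm, on four 56×56 mm square legs flush with the seat corners and standing on z = 0.

C is an open storage box with external size 200×270×98 mm and wall thickness 17 mm (the base is also 17 mm thick). The base covers the whole footprint; the four walls stand on the base, with the y-facing walls full-width and the x-facing walls fitting between their inner faces.

The bench is on the floor beside the stool on its −y side. The open box is on top of the stool.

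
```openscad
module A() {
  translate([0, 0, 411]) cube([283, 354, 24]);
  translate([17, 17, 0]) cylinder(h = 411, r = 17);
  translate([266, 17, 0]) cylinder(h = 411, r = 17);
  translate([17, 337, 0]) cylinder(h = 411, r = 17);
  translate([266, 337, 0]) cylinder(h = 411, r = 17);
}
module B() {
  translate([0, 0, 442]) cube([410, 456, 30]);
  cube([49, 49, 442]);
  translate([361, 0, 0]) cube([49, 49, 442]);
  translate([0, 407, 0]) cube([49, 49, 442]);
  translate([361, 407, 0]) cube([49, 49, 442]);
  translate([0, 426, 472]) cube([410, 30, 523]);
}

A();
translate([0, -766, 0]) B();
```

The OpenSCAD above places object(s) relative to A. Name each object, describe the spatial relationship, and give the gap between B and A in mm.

A is a stool. B is a chair. The chair is on the floor beside the stool on its −y side. The gap between the chair and the stool is 310 mm.

The chair's nearest face is 310 mm from the stool's −y face.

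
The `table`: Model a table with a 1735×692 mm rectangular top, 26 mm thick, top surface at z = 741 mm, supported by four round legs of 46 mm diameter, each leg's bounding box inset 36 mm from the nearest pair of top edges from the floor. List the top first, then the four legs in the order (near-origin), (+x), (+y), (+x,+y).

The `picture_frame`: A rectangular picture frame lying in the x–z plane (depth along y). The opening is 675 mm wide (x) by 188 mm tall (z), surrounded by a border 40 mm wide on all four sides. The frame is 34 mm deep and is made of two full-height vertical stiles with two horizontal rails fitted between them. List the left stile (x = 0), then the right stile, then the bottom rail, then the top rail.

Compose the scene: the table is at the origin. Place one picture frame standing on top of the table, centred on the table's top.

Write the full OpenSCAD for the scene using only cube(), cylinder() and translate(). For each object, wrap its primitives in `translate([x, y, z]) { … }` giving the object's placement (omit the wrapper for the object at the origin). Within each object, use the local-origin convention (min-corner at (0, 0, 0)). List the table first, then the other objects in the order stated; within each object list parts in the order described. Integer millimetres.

translate([0, 0, 715]) cube([1735, 692, 26]);
translate([59, 59, 0]) cylinder(h = 715, r = 23);
translate([1676, 59, 0]) cylinder(h = 715, r = 23);
translate([59, 633, 0]) cylinder(h = 715, r = 23);
translate([1676, 633, 0]) cylinder(h = 715, r = 23);
translate([490, 329, 741]) {
  cube([40, 34, 268]);
  translate([715, 0, 0]) cube([40, 34, 268]);
  translate([40, 0, 0]) cube([675, 34, 40]);
  translate([40, 0, 228]) cube([675, 34, 40]);
}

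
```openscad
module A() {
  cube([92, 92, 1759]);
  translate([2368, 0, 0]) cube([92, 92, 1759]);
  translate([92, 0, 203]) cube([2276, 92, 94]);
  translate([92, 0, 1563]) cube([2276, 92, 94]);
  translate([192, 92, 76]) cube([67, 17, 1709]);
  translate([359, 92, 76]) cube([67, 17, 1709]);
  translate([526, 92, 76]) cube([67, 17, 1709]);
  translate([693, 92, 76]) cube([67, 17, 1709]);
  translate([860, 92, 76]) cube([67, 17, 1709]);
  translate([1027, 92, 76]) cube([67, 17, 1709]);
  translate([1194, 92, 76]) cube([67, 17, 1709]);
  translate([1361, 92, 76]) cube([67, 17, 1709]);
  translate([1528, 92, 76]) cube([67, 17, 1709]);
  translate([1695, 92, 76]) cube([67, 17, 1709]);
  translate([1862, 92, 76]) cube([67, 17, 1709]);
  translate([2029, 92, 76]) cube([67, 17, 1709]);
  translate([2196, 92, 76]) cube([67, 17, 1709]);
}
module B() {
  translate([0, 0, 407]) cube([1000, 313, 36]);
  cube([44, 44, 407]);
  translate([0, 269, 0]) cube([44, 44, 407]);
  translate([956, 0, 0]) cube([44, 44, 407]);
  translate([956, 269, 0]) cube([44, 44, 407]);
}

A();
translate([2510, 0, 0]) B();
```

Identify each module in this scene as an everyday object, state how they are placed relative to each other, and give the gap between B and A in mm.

A is a fence section. B is a bench. The bench is on the floor beside the fence section on its +x side. The gap between the bench and the fence section is 50 mm.

The bench's nearest face is 50 mm from the fence section's +x face.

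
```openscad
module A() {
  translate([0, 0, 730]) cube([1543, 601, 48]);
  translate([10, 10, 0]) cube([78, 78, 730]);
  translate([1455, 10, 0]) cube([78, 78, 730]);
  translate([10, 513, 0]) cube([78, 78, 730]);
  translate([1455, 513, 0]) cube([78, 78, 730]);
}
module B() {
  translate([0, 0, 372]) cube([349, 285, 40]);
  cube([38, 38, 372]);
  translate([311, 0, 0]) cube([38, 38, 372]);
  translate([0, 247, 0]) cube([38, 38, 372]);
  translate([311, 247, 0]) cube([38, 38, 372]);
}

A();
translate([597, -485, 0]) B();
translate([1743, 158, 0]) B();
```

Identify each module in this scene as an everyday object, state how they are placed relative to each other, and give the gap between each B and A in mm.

A is a table. B is a stool. Two stools sit around the table at the −y, +x sides. The gap between each stool and the table is 200 mm.

Each stool's nearest face is 200 mm from the table's bounding box.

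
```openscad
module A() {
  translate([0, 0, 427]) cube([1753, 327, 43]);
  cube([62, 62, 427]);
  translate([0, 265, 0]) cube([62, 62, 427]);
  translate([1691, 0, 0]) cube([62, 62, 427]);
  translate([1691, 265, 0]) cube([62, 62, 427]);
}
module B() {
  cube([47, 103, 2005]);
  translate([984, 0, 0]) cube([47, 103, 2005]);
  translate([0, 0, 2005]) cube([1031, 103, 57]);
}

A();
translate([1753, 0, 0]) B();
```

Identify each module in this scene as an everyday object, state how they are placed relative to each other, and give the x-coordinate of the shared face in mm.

The bench's +x face and the door frame's −x face are both at x = 1753 mm.

A is a bench. B is a door frame. The door frame is against the bench's +x side, with their −y faces flush. The x-coordinate of the shared face is 1753 mm.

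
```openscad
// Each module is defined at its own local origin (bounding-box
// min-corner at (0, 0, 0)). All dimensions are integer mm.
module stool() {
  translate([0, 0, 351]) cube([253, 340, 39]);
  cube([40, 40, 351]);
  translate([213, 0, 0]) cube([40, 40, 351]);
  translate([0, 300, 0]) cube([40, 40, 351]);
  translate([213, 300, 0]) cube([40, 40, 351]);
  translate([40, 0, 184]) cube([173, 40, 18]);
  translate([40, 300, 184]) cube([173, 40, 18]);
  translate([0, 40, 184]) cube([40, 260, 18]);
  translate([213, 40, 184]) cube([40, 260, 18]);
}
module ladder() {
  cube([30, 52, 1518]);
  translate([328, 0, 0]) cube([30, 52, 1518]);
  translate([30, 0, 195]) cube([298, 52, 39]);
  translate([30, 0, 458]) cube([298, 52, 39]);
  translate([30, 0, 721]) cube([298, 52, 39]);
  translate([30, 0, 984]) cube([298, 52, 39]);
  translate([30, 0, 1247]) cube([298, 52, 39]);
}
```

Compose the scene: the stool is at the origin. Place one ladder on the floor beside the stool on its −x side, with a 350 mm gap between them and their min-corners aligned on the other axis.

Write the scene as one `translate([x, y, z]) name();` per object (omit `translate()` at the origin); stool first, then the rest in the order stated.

stool();
translate([-708, 0, 0]) ladder();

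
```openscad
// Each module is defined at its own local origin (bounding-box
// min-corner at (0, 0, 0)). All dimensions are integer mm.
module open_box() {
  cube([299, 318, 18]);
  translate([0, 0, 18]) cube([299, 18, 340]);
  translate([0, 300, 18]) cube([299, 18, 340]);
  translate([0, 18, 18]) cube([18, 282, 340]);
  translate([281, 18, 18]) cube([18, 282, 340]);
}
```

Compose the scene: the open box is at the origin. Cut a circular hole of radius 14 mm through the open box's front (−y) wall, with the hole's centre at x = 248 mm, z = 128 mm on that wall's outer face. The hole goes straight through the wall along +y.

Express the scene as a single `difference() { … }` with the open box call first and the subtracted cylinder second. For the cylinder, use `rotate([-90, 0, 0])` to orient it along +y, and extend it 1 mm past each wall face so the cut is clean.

difference() {
  open_box();
  translate([248, -1, 128]) rotate([-90, 0, 0]) cylinder(h = 20, r = 14);
}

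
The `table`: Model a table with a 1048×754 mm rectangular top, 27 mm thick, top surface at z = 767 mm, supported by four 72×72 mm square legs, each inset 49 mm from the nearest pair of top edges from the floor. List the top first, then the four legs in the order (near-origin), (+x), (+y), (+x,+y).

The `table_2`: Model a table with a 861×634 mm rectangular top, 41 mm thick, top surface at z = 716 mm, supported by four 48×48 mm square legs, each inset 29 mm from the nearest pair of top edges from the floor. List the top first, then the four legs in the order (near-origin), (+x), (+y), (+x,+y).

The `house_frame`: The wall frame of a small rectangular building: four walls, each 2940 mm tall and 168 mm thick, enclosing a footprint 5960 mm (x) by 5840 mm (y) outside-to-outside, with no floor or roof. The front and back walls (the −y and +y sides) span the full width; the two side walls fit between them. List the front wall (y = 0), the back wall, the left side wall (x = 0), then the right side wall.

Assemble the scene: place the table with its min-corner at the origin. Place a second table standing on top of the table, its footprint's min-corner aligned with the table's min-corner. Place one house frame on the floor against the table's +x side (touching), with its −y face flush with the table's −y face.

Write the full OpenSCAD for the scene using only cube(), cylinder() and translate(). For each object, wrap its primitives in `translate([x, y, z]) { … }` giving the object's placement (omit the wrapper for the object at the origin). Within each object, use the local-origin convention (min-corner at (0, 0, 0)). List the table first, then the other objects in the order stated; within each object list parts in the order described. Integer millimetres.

translate([0, 0, 740]) cube([1048, 754, 27]);
translate([49, 49, 0]) cube([72, 72, 740]);
translate([927, 49, 0]) cube([72, 72, 740]);
translate([49, 633, 0]) cube([72, 72, 740]);
translate([927, 633, 0]) cube([72, 72, 740]);
translate([0, 0, 767]) {
  translate([0, 0, 675]) cube([861, 634, 41]);
  translate([29, 29, 0]) cube([48, 48, 675]);
  translate([784, 29, 0]) cube([48, 48, 675]);
  translate([29, 557, 0]) cube([48, 48, 675]);
  translate([784, 557, 0]) cube([48, 48, 675]);
}
translate([1048, 0, 0]) {
  cube([5960, 168, 2940]);
  translate([0, 5672, 0]) cube([5960, 168, 2940]);
  translate([0, 168, 0]) cube([168, 5504, 2940]);
  translate([5792, 168, 0]) cube([168, 5504, 2940]);
}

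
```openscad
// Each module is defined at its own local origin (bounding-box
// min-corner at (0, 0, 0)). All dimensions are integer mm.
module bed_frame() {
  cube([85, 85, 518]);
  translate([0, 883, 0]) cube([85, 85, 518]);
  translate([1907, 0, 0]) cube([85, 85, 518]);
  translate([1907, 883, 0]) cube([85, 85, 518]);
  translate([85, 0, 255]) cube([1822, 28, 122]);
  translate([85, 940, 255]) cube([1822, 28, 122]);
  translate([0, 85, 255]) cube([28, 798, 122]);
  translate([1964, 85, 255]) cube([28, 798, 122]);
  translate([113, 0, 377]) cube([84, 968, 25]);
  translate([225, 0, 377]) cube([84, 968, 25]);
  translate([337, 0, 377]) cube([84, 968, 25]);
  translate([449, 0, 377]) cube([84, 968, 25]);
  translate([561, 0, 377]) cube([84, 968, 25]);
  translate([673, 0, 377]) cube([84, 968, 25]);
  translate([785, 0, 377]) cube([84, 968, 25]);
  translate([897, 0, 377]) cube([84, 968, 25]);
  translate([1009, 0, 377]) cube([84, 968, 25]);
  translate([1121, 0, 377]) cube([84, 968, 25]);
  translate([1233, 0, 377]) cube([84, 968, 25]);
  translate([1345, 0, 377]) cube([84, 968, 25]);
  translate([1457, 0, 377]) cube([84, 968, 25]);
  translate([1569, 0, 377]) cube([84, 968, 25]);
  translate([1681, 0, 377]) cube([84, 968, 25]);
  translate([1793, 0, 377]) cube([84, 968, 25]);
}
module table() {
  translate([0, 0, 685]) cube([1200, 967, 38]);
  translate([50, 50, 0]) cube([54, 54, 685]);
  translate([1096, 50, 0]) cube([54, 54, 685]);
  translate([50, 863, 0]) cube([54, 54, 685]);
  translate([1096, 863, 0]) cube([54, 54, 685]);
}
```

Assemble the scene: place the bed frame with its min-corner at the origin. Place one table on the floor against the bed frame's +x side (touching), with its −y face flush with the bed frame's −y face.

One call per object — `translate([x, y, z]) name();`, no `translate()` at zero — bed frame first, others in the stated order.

bed_frame();
translate([1992, 0, 0]) table();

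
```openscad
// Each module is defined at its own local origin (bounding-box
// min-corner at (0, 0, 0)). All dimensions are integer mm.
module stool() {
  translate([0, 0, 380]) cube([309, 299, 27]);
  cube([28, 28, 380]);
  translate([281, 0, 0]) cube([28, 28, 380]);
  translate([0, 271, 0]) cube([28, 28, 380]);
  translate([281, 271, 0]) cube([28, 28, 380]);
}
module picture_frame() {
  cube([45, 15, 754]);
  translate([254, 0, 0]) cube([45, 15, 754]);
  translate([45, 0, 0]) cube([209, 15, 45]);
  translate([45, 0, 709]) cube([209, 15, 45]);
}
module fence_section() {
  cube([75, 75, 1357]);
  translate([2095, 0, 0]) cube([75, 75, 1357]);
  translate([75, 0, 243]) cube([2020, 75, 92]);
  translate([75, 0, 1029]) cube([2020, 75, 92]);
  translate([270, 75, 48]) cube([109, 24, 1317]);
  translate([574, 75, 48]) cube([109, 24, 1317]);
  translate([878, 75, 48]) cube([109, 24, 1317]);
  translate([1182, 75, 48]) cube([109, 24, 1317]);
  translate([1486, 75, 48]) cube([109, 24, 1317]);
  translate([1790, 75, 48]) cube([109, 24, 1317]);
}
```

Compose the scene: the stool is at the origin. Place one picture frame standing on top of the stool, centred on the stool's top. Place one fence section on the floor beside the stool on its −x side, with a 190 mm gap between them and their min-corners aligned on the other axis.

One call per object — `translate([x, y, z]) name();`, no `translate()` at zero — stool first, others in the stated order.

stool();
translate([5, 142, 407]) picture_frame();
translate([-2360, 0, 0]) fence_section();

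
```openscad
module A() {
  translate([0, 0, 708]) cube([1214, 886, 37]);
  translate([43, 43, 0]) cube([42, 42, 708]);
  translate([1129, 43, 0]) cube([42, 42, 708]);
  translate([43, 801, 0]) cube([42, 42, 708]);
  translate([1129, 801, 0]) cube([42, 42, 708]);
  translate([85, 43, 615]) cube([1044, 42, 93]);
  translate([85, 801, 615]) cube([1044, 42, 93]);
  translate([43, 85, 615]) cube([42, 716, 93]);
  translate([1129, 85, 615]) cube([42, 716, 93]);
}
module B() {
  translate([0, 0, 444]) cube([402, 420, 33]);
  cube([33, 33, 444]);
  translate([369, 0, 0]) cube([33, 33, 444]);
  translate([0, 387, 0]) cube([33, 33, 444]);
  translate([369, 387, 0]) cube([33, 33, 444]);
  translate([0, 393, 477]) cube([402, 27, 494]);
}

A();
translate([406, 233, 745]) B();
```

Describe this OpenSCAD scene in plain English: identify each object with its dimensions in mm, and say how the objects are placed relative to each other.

A is a table with a 1214×886 mm rectangular top, 37 mm thick, top surface at z = 745 mm, supported by four 42×42 mm square legs, each inset 43 mm from the nearest pair of top edges, running from the floor. Four apron rails, 42 mm thick and 93 mm tall, run between adjacent legs with their top edges flush with the underside of the top and their outer faces flush with the legs' outer faces.

B is a chair. The seat is a 402×420×33 mm slab with its top at z = 477 mm, on four 33×33 mm corner legs (flush with the seat edges, standing on z = 0). A flat backrest 27 mm thick, 494 mm tall, spans the full seat width and rises from the seat top along its +y edge, rear face flush with the rear of the seat.

The chair is on top of the table, centred.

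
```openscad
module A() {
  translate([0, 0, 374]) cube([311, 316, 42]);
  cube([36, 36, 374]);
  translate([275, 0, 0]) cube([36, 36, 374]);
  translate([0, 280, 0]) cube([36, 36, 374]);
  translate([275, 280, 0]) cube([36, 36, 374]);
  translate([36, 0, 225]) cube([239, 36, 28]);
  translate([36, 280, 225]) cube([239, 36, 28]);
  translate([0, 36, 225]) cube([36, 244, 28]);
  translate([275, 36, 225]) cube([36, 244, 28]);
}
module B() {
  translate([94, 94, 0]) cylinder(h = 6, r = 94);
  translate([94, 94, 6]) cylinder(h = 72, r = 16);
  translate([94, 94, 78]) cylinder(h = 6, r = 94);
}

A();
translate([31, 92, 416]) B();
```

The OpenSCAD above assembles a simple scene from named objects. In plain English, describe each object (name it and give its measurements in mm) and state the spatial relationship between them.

A is a four-legged stool. The seat is 311×316 mm, 42 mm thick, top at z = 416 mm. It stands on four square legs, each 36×36 mm in cross-section, from z = 0 to the seat underside, each flush with a corner of the seat. Four stretchers, 36 mm wide and 28 mm tall, connect adjacent legs with their undersides at z = 225 mm, each running between the inner faces of the legs it joins and aligned with the legs' outer faces on the other axis.

B is a spool: two coaxial disc flanges of radius 94 mm and thickness 6 mm, joined by a core cylinder of radius 16 mm and height 72 mm. The lower flange rests on z = 0 and the three cylinders share a vertical axis.

The spool is on top of the stool.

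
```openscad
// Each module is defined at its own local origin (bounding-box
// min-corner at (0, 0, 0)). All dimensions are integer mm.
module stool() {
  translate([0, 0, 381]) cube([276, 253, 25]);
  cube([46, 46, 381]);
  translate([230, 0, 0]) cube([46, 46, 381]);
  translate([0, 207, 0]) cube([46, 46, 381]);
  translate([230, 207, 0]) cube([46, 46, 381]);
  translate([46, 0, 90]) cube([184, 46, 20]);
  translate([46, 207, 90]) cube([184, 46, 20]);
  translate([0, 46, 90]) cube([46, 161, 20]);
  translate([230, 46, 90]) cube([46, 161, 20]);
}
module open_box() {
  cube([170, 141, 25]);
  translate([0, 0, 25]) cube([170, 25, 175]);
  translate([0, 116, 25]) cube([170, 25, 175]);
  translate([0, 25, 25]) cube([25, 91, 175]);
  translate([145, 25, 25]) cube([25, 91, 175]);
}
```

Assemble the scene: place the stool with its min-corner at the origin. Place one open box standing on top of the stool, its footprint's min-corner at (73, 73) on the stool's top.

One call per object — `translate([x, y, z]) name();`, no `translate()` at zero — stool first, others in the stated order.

stool();
translate([73, 73, 406]) open_box();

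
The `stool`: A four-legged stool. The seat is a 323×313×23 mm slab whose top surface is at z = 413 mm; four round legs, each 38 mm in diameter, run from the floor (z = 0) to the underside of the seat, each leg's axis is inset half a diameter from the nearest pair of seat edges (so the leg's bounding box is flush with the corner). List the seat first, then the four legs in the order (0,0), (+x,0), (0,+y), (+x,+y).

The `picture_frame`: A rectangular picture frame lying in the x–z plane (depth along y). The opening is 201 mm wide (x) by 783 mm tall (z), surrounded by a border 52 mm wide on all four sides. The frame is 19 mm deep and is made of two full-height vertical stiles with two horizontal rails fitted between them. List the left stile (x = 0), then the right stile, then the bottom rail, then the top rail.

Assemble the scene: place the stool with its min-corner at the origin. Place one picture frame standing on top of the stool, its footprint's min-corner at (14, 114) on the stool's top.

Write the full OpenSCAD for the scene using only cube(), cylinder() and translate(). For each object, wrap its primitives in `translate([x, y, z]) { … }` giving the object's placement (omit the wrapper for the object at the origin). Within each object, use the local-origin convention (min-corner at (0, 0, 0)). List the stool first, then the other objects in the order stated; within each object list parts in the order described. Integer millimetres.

translate([0, 0, 390]) cube([323, 313, 23]);
translate([19, 19, 0]) cylinder(h = 390, r = 19);
translate([304, 19, 0]) cylinder(h = 390, r = 19);
translate([19, 294, 0]) cylinder(h = 390, r = 19);
translate([304, 294, 0]) cylinder(h = 390, r = 19);
translate([14, 114, 413]) {
  cube([52, 19, 887]);
  translate([253, 0, 0]) cube([52, 19, 887]);
  translate([52, 0, 0]) cube([201, 19, 52]);
  translate([52, 0, 835]) cube([201, 19, 52]);
}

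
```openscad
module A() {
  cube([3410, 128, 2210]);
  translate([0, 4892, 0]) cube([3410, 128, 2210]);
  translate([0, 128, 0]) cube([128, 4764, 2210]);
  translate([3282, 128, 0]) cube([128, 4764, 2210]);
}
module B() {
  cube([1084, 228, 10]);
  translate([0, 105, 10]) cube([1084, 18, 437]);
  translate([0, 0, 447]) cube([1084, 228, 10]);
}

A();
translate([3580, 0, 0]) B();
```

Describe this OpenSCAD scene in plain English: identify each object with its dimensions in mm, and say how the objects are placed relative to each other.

A is the wall frame of a small rectangular building: four walls, each 2210 mm tall and 128 mm thick, enclosing a footprint 3410 mm (x) by 5020 mm (y) outside-to-outside, with no floor or roof. The front and back walls (the −y and +y sides) span the full width; the two side walls fit between them.

B is an I-beam lying along x, 1084 mm long. Overall section height 457 mm. Two flanges 228 mm wide (y) and 10 mm thick, one on the floor and one at the top; a web 18 mm thick runs between them, centred on the flange width.

The I-beam is on the floor beside the house frame on its +x side.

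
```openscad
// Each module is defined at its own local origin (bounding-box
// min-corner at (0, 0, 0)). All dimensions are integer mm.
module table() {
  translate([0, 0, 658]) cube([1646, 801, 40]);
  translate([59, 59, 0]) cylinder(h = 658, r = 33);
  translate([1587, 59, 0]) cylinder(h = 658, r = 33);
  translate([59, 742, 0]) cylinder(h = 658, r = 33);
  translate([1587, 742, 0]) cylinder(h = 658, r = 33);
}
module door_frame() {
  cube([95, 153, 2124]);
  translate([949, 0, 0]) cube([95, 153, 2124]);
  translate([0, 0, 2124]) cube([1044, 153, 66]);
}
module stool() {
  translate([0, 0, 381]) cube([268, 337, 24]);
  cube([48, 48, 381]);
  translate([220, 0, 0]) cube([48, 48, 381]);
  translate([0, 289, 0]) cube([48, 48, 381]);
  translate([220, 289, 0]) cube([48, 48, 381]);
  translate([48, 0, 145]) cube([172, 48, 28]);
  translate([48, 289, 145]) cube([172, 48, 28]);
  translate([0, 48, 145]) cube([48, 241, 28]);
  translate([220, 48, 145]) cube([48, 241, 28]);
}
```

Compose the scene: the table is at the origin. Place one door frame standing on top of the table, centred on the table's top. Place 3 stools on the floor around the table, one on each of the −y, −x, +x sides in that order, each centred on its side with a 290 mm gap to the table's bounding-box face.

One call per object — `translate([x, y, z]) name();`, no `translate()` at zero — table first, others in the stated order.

table();
translate([301, 324, 698]) door_frame();
translate([689, -627, 0]) stool();
translate([-558, 232, 0]) stool();
translate([1936, 232, 0]) stool();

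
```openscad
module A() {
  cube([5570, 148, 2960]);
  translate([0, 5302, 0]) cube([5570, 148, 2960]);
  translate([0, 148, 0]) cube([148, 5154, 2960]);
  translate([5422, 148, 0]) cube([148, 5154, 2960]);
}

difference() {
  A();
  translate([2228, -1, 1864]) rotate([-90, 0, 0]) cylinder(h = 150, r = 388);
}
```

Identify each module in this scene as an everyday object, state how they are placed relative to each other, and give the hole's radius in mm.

A is a house frame. The house frame has a circular hole through its front wall. The hole's radius is 388 mm.

The subtracted cylinder has r = 388 mm.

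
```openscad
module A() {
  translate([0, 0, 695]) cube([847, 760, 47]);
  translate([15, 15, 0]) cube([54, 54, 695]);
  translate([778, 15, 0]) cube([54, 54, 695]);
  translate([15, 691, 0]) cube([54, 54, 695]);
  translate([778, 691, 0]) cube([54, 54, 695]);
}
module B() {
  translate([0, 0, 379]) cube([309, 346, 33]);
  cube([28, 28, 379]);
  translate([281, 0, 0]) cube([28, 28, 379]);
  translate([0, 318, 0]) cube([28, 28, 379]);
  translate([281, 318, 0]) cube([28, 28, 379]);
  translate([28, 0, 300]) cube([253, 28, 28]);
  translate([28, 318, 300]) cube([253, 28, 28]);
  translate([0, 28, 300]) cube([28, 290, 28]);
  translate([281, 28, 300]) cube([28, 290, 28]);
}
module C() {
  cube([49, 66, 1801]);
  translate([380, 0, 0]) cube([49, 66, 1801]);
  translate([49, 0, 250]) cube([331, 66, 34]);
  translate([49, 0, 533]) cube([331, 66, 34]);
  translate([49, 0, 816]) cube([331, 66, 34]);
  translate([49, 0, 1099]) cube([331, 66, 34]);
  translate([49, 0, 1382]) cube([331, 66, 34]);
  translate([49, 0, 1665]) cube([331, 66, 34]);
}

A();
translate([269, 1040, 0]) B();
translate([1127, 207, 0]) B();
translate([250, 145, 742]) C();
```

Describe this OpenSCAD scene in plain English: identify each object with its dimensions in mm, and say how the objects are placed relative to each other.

A is a table: top 847 mm (x) × 760 mm (y), 47 mm thick, upper face at z = 742 mm, on four 54×54 mm square legs, each inset 15 mm from the nearest pair of top edges, running from z = 0 to the bottom of the top.

B is a simple wooden stool: a rectangular seat 309 mm (x) by 346 mm (y), 33 mm thick, top face at z = 412 mm, on four square legs, each 28×28 mm in cross-section. The legs rest on z = 0, each flush with a corner of the seat. Four stretchers, 28 mm wide and 28 mm tall, connect adjacent legs with their undersides at z = 300 mm, each running between the inner faces of the legs it joins and aligned with the legs' outer faces on the other axis.

C is a straight ladder. Two 49×66 mm vertical rails, 1801 mm tall, stand 429 mm apart (outside-to-outside) with their front faces coplanar on the −y side. 6 rungs, each 66 mm deep and 34 mm tall, span between the inner faces of the rails, front faces flush with the rails. The lowest rung's underside is at z = 250 mm and rungs are spaced 283 mm apart (underside to underside).

Two stools sit around the table at the +y, +x sides. The ladder is on top of the table.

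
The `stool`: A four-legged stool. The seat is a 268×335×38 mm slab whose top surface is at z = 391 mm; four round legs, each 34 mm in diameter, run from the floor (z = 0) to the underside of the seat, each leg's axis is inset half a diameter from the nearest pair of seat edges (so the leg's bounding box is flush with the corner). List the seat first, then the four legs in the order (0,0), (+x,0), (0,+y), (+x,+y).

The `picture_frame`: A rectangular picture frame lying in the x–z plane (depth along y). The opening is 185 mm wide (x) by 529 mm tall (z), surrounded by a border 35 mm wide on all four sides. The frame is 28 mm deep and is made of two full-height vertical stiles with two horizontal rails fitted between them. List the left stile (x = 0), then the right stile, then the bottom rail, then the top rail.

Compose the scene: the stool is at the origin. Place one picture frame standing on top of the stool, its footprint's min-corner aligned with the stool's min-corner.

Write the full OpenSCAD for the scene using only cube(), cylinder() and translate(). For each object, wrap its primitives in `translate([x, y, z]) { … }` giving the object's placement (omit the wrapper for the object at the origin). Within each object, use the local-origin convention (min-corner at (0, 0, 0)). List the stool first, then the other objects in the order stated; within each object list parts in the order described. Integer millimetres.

translate([0, 0, 353]) cube([268, 335, 38]);
translate([17, 17, 0]) cylinder(h = 353, r = 17);
translate([251, 17, 0]) cylinder(h = 353, r = 17);
translate([17, 318, 0]) cylinder(h = 353, r = 17);
translate([251, 318, 0]) cylinder(h = 353, r = 17);
translate([0, 0, 391]) {
  cube([35, 28, 599]);
  translate([220, 0, 0]) cube([35, 28, 599]);
  translate([35, 0, 0]) cube([185, 28, 35]);
  translate([35, 0, 564]) cube([185, 28, 35]);
}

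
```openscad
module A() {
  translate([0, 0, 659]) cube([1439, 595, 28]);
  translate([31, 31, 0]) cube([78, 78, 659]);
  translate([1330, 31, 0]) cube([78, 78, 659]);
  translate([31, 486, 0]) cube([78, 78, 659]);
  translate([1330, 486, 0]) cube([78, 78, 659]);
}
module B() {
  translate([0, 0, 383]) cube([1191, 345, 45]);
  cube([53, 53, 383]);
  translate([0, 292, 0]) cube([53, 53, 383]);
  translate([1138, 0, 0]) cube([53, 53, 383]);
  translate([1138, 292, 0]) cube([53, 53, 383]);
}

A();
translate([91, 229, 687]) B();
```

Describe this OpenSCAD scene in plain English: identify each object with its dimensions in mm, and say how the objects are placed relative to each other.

A is a table: top 1439 mm (x) × 595 mm (y), 28 mm thick, upper face at z = 687 mm, on four 78×78 mm square legs, each inset 31 mm from the nearest pair of top edges, running from z = 0 to the bottom of the top.

B is a long wooden bench with a 1191 mm (x) × 345 mm (y) seat, 45 mm thick, its top surface 428 mm above the floor. Four 53 mm square legs at the seat corners, flush with the edges, run from z = 0 to the seat underside.

The bench is on top of the table.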